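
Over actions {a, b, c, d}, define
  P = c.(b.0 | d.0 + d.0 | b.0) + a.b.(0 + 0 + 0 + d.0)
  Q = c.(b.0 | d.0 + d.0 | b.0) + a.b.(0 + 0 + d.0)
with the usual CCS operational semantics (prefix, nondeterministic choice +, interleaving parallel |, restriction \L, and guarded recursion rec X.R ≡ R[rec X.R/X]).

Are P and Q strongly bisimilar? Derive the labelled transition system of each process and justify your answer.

P ~ Q

Reachable graph of P (10 states):
  p0 = c.(b.0 | d.0 + d.0 | b.0) + a.b.(0 + 0 + 0 + d.0) | =a=> p1, =c=> p2
  p1 = b.(0 + 0 + 0 + d.0) | =b=> p3
  p2 = b.0 | d.0 + d.0 | b.0 | =b=> p4, =b=> p5, =d=> p6, =d=> p7
  p3 = 0 + 0 + 0 + d.0 | =d=> p8
  p4 = 0 | d.0 | =d=> p9
  p5 = d.0 | 0 | =d=> p9
  p6 = 0 | b.0 | =b=> p9
  p7 = b.0 | 0 | =b=> p9
  p8 = 0 | (no moves)
  p9 = 0 | 0 | (no moves)
Reachable graph of Q (10 states):
  q0 = c.(b.0 | d.0 + d.0 | b.0) + a.b.(0 + 0 + d.0) | =a=> q1, =c=> q2
  q1 = b.(0 + 0 + d.0) | =b=> q3
  q2 = b.0 | d.0 + d.0 | b.0 | =b=> q4, =b=> q5, =d=> q6, =d=> q7
  q3 = 0 + 0 + d.0 | =d=> q8
  q4 = 0 | d.0 | =d=> q9
  q5 = d.0 | 0 | =d=> q9
  q6 = 0 | b.0 | =b=> q9
  q7 = b.0 | 0 | =b=> q9
  q8 = 0 | (no moves)
  q9 = 0 | 0 | (no moves)
Coarsest stable partition (strong bisimilarity classes):
  B0 = {p0, q0}
  B1 = {p2, q2}
  B2 = {p3, p4, p5, q3, q4, q5}
  B3 = {p8, p9, q8, q9}
  B4 = {p6, p7, q6, q7}
  B5 = {p1, q1}
p0 ∈ B0, q0 ∈ B0 → same block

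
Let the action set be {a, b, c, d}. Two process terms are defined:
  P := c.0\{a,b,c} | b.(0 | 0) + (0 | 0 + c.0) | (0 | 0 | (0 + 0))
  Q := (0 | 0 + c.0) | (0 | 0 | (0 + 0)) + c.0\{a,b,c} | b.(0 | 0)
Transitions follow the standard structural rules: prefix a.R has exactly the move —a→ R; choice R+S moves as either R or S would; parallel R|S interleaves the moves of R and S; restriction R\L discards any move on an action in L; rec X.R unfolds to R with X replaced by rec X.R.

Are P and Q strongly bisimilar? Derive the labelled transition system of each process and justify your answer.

P's transition system — 5 states:
  u0 = c.0\{a,b,c} | b.(0 | 0) + (0 | 0 + c.0) | (0 | 0 | (0 + 0)) :: -b-> u1, -c-> u2, -c-> u3
  u1 = c.0\{a,b,c} | (0 | 0) :: -c-> u4
  u2 = 0 | (0 | 0 | (0 + 0)) :: ∅
  u3 = 0\{a,b,c} | b.(0 | 0) :: -b-> u4
  u4 = 0\{a,b,c} | (0 | 0) :: ∅
Q's transition system — 5 states:
  v0 = (0 | 0 + c.0) | (0 | 0 | (0 + 0)) + c.0\{a,b,c} | b.(0 | 0) :: -b-> v1, -c-> v2, -c-> v3
  v1 = c.0\{a,b,c} | (0 | 0) :: -c-> v4
  v2 = 0 | (0 | 0 | (0 + 0)) :: ∅
  v3 = 0\{a,b,c} | b.(0 | 0) :: -b-> v4
  v4 = 0\{a,b,c} | (0 | 0) :: ∅
Bisimilarity quotient blocks:
  B0 = {u0, v0}
  B1 = {u2, u4, v2, v4}
  B2 = {u3, v3}
  B3 = {u1, v1}
u0 ∈ B0, v0 ∈ B0 → same block

P ~ Q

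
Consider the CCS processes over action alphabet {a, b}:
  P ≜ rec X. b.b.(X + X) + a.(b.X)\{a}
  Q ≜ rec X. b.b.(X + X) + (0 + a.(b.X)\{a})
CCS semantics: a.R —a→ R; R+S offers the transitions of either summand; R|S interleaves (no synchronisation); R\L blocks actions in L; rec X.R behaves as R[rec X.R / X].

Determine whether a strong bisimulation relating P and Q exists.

LTS(P): 7 reachable states
  s0 = rec X. b.b.(X + X) + a.(b.X)\{a} → —a→ s1, —b→ s2
  s1 = (b.(rec X. b.b.(X + X) + a.(b.X)\{a}))\{a} → —b→ s3
  s2 = b.((rec X. b.b.(X + X) + a.(b.X)\{a}) + (rec X. b.b.(X + X) + a.(b.X)\{a})) → —b→ s4
  s3 = (rec X. b.b.(X + X) + a.(b.X)\{a})\{a} → —b→ s5
  s4 = (rec X. b.b.(X + X) + a.(b.X)\{a}) + (rec X. b.b.(X + X) + a.(b.X)\{a}) → —a→ s1, —b→ s2
  s5 = (b.((rec X. b.b.(X + X) + a.(b.X)\{a}) + (rec X. b.b.(X + X) + a.(b.X)\{a})))\{a} → —b→ s6
  s6 = ((rec X. b.b.(X + X) + a.(b.X)\{a}) + (rec X. b.b.(X + X) + a.(b.X)\{a}))\{a} → —b→ s5
LTS(Q): 7 reachable states
  t0 = rec X. b.b.(X + X) + (0 + a.(b.X)\{a}) → —a→ t1, —b→ t2
  t1 = (b.(rec X. b.b.(X + X) + (0 + a.(b.X)\{a})))\{a} → —b→ t3
  t2 = b.((rec X. b.b.(X + X) + (0 + a.(b.X)\{a})) + (rec X. b.b.(X + X) + (0 + a.(b.X)\{a}))) → —b→ t4
  t3 = (rec X. b.b.(X + X) + (0 + a.(b.X)\{a}))\{a} → —b→ t5
  t4 = (rec X. b.b.(X + X) + (0 + a.(b.X)\{a})) + (rec X. b.b.(X + X) + (0 + a.(b.X)\{a})) → —a→ t1, —b→ t2
  t5 = (b.((rec X. b.b.(X + X) + (0 + a.(b.X)\{a})) + (rec X. b.b.(X + X) + (0 + a.(b.X)\{a}))))\{a} → —b→ t6
  t6 = ((rec X. b.b.(X + X) + (0 + a.(b.X)\{a})) + (rec X. b.b.(X + X) + (0 + a.(b.X)\{a})))\{a} → —b→ t5
Coarsest stable partition (strong bisimilarity classes):
  B0 = {s0, s4, t0, t4}
  B1 = {s2, t2}
  B2 = {s1, s3, s5, s6, t1, t3, t5, t6}
s0 ∈ B0, t0 ∈ B0 → same block

bisimilar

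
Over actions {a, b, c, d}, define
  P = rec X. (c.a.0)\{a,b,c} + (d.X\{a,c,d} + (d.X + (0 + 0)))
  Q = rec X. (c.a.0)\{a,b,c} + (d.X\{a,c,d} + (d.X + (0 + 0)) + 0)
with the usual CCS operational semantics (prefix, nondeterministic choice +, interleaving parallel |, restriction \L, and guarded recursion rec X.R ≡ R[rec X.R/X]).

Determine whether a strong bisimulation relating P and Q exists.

P's transition system — 2 states:
  u0 = rec X. (c.a.0)\{a,b,c} + (d.X\{a,c,d} + (d.X + (0 + 0))) ⊢ ··d··> u0, ··d··> u1
  u1 = (rec X. (c.a.0)\{a,b,c} + (d.X\{a,c,d} + (d.X + (0 + 0))))\{a,c,d} ⊢ ·
Q's transition system — 2 states:
  v0 = rec X. (c.a.0)\{a,b,c} + (d.X\{a,c,d} + (d.X + (0 + 0)) + 0) ⊢ ··d··> v0, ··d··> v1
  v1 = (rec X. (c.a.0)\{a,b,c} + (d.X\{a,c,d} + (d.X + (0 + 0)) + 0))\{a,c,d} ⊢ ·
Coarsest stable partition (strong bisimilarity classes):
  B0 = {u0, v0}
  B1 = {u1, v1}
u0 ∈ B0, v0 ∈ B0 → same block

P ~ Q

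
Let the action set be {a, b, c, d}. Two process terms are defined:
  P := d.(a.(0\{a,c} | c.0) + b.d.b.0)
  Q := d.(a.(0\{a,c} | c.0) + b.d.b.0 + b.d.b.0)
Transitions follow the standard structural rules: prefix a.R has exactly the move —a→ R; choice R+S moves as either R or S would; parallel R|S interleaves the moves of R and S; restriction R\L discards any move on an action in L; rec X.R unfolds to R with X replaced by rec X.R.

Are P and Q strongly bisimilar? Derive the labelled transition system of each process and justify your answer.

P ~ Q

LTS(P): 7 reachable states
  m0 = d.(a.(0\{a,c} | c.0) + b.d.b.0) :: —d→ m1
  m1 = a.(0\{a,c} | c.0) + b.d.b.0 :: —a→ m2, —b→ m3
  m2 = 0\{a,c} | c.0 :: —c→ m4
  m3 = d.b.0 :: —d→ m5
  m4 = 0\{a,c} | 0 :: stopped
  m5 = b.0 :: —b→ m6
  m6 = 0 :: stopped
LTS(Q): 7 reachable states
  n0 = d.(a.(0\{a,c} | c.0) + b.d.b.0 + b.d.b.0) :: —d→ n1
  n1 = a.(0\{a,c} | c.0) + b.d.b.0 + b.d.b.0 :: —a→ n2, —b→ n3
  n2 = 0\{a,c} | c.0 :: —c→ n4
  n3 = d.b.0 :: —d→ n5
  n4 = 0\{a,c} | 0 :: stopped
  n5 = b.0 :: —b→ n6
  n6 = 0 :: stopped
Coarsest stable partition (strong bisimilarity classes):
  B0 = {m0, n0}
  B1 = {m1, n1}
  B2 = {m3, n3}
  B3 = {m5, n5}
  B4 = {m4, m6, n4, n6}
  B5 = {m2, n2}
m0 ∈ B0, n0 ∈ B0 → same block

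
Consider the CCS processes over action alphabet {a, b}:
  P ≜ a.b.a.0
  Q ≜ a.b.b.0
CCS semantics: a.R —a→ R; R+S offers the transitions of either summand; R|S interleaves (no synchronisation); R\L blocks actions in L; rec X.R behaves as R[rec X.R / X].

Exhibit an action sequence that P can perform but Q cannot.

Reachable graph of P (4 states):
  s0 = a.b.a.0 has moves --a--▸ s1
  s1 = b.a.0 has moves --b--▸ s2
  s2 = a.0 has moves --a--▸ s3
  s3 = 0 has moves deadlocked
Reachable graph of Q (4 states):
  t0 = a.b.b.0 has moves --a--▸ t1
  t1 = b.b.0 has moves --b--▸ t2
  t2 = b.0 has moves --b--▸ t3
  t3 = 0 has moves deadlocked
Trace ⟨aba⟩ through P, begin at {s0}:
  after a @ step 1: {s1}
  after b @ step 2: {s2}
  after a @ step 3: {s3}
  P completes σ.
Trace ⟨aba⟩ through Q, begin at {t0}:
  after a @ step 1: {t1}
  after b @ step 2: {t2}
  after a @ step 3: no successor for Q

aba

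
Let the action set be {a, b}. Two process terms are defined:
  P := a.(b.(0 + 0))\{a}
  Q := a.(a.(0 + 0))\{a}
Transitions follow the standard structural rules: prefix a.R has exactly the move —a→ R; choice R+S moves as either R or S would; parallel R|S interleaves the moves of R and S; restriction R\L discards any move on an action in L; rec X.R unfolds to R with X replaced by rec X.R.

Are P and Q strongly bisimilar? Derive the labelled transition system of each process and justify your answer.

not bisimilar

P's transition system — 3 states:
  u0 = a.(b.(0 + 0))\{a} has moves =a=> u1
  u1 = (b.(0 + 0))\{a} has moves =b=> u2
  u2 = (0 + 0)\{a} has moves (no moves)
Q's transition system — 2 states:
  v0 = a.(a.(0 + 0))\{a} has moves =a=> v1
  v1 = (a.(0 + 0))\{a} has moves (no moves)
Bisimilarity quotient blocks:
  B0 = {u0}
  B1 = {u1}
  B2 = {u2, v1}
  B3 = {v0}
u0 ∈ B0, v0 ∈ B3 → different blocks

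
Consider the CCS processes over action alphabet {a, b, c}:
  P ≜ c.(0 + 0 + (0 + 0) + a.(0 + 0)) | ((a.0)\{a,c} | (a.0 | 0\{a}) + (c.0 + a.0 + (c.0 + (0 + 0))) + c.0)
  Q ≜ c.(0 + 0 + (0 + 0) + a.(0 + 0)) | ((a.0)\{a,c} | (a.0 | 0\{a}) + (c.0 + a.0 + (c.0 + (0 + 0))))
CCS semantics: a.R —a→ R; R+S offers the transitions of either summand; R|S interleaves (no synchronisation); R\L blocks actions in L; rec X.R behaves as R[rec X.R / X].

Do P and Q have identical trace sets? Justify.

traces(P) = traces(Q)

Reachable graph of P (9 states):
  u0 = c.(0 + 0 + (0 + 0) + a.(0 + 0)) | ((a.0)\{a,c} | (a.0 | 0\{a}) + (c.0 + a.0 + (c.0 + (0 + 0))) + c.0) | —a→ u1, —a→ u2, —c→ u2, —c→ u3
  u1 = c.(0 + 0 + (0 + 0) + a.(0 + 0)) | ((a.0)\{a,c} | (0 | 0\{a})) | —c→ u4
  u2 = c.(0 + 0 + (0 + 0) + a.(0 + 0)) | 0 | —c→ u5
  u3 = (0 + 0 + (0 + 0) + a.(0 + 0)) | ((a.0)\{a,c} | (a.0 | 0\{a}) + (c.0 + a.0 + (c.0 + (0 + 0))) + c.0) | —a→ u4, —a→ u5, —a→ u6, —c→ u5
  u4 = (0 + 0 + (0 + 0) + a.(0 + 0)) | ((a.0)\{a,c} | (0 | 0\{a})) | —a→ u7
  u5 = (0 + 0 + (0 + 0) + a.(0 + 0)) | 0 | —a→ u8
  u6 = (0 + 0) | ((a.0)\{a,c} | (a.0 | 0\{a}) + (c.0 + a.0 + (c.0 + (0 + 0))) + c.0) | —a→ u7, —a→ u8, —c→ u8
  u7 = (0 + 0) | ((a.0)\{a,c} | (0 | 0\{a})) | deadlocked
  u8 = (0 + 0) | 0 | deadlocked
Reachable graph of Q (9 states):
  v0 = c.(0 + 0 + (0 + 0) + a.(0 + 0)) | ((a.0)\{a,c} | (a.0 | 0\{a}) + (c.0 + a.0 + (c.0 + (0 + 0)))) | —a→ v1, —a→ v2, —c→ v2, —c→ v3
  v1 = c.(0 + 0 + (0 + 0) + a.(0 + 0)) | ((a.0)\{a,c} | (0 | 0\{a})) | —c→ v4
  v2 = c.(0 + 0 + (0 + 0) + a.(0 + 0)) | 0 | —c→ v5
  v3 = (0 + 0 + (0 + 0) + a.(0 + 0)) | ((a.0)\{a,c} | (a.0 | 0\{a}) + (c.0 + a.0 + (c.0 + (0 + 0)))) | —a→ v4, —a→ v5, —a→ v6, —c→ v5
  v4 = (0 + 0 + (0 + 0) + a.(0 + 0)) | ((a.0)\{a,c} | (0 | 0\{a})) | —a→ v7
  v5 = (0 + 0 + (0 + 0) + a.(0 + 0)) | 0 | —a→ v8
  v6 = (0 + 0) | ((a.0)\{a,c} | (a.0 | 0\{a}) + (c.0 + a.0 + (c.0 + (0 + 0)))) | —a→ v7, —a→ v8, —c→ v8
  v7 = (0 + 0) | ((a.0)\{a,c} | (0 | 0\{a})) | deadlocked
  v8 = (0 + 0) | 0 | deadlocked
Bisimilarity quotient blocks:
  B0 = {u0, v0}
  B1 = {u1, u2, v1, v2}
  B2 = {u4, u5, v4, v5}
  B3 = {u7, u8, v7, v8}
  B4 = {u3, v3}
  B5 = {u6, v6}
u0 ∈ B0, v0 ∈ B0 → same block
Bisimilar ⇒ trace-equivalent.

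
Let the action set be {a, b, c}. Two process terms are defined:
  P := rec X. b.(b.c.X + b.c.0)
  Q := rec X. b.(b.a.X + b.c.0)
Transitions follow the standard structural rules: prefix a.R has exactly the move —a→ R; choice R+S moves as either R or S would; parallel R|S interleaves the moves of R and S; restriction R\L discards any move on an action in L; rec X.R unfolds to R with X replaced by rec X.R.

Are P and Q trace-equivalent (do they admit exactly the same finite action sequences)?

P's transition system — 5 states:
  s0 = rec X. b.(b.c.X + b.c.0) | -b-> s1
  s1 = b.c.(rec X. b.(b.c.X + b.c.0)) + b.c.0 | -b-> s2, -b-> s3
  s2 = c.(rec X. b.(b.c.X + b.c.0)) | -c-> s0
  s3 = c.0 | -c-> s4
  s4 = 0 | stopped
Q's transition system — 5 states:
  t0 = rec X. b.(b.a.X + b.c.0) | -b-> t1
  t1 = b.a.(rec X. b.(b.a.X + b.c.0)) + b.c.0 | -b-> t2, -b-> t3
  t2 = a.(rec X. b.(b.a.X + b.c.0)) | -a-> t0
  t3 = c.0 | -c-> t4
  t4 = 0 | stopped
Trace ⟨bbcb⟩ through P, begin at {s0}:
  [1] b ⇒ {s1}
  [2] b ⇒ {s2, s3}
  [3] c ⇒ {s0, s4}
  [4] b ⇒ {s1}
  ✓ P
Trace ⟨bbcb⟩ through Q, begin at {t0}:
  [1] b ⇒ {t1}
  [2] b ⇒ {t2, t3}
  [3] c ⇒ {t4}
  [4] b ⇒ no successor for Q

traces(P) ≠ traces(Q) — witness ⟨bbcb⟩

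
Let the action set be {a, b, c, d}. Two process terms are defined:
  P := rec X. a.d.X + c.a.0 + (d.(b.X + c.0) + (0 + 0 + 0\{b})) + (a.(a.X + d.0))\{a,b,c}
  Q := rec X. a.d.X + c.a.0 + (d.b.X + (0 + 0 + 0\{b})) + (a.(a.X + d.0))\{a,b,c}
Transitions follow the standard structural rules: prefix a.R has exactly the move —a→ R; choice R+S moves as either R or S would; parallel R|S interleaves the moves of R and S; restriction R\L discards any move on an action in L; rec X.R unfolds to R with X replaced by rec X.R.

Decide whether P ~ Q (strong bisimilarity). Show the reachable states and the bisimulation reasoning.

P's transition system — 5 states:
  u0 = rec X. a.d.X + c.a.0 + (d.(b.X + c.0) + (0 + 0 + 0\{b})) + (a.(a.X + d.0))\{a,b,c} → =a=> u1, =c=> u2, =d=> u3
  u1 = d.(rec X. a.d.X + c.a.0 + (d.(b.X + c.0) + (0 + 0 + 0\{b})) + (a.(a.X + d.0))\{a,b,c}) → =d=> u0
  u2 = a.0 → =a=> u4
  u3 = b.(rec X. a.d.X + c.a.0 + (d.(b.X + c.0) + (0 + 0 + 0\{b})) + (a.(a.X + d.0))\{a,b,c}) + c.0 → =b=> u0, =c=> u4
  u4 = 0 → ·
Q's transition system — 5 states:
  v0 = rec X. a.d.X + c.a.0 + (d.b.X + (0 + 0 + 0\{b})) + (a.(a.X + d.0))\{a,b,c} → =a=> v1, =c=> v2, =d=> v3
  v1 = d.(rec X. a.d.X + c.a.0 + (d.b.X + (0 + 0 + 0\{b})) + (a.(a.X + d.0))\{a,b,c}) → =d=> v0
  v2 = a.0 → =a=> v4
  v3 = b.(rec X. a.d.X + c.a.0 + (d.b.X + (0 + 0 + 0\{b})) + (a.(a.X + d.0))\{a,b,c}) → =b=> v0
  v4 = 0 → ·
Coarsest stable partition (strong bisimilarity classes):
  B0 = {u0}
  B1 = {u3}
  B2 = {u4, v4}
  B3 = {u2, v2}
  B4 = {u1}
  B5 = {v0}
  B6 = {v3}
  B7 = {v1}
u0 ∈ B0, v0 ∈ B5 → different blocks

not bisimilar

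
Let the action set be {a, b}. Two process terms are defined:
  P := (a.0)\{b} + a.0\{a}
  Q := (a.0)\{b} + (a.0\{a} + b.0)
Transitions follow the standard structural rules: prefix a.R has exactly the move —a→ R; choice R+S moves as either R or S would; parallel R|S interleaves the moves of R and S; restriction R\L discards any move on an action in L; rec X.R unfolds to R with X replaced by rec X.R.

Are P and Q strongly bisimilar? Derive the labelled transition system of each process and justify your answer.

Reachable graph of P (3 states):
  u0 = (a.0)\{b} + a.0\{a} ⊢ -a-> u1, -a-> u2
  u1 = 0\{a} ⊢ ∅
  u2 = 0\{b} ⊢ ∅
Reachable graph of Q (4 states):
  v0 = (a.0)\{b} + (a.0\{a} + b.0) ⊢ -a-> v1, -a-> v2, -b-> v3
  v1 = 0\{a} ⊢ ∅
  v2 = 0\{b} ⊢ ∅
  v3 = 0 ⊢ ∅
Coarsest stable partition (strong bisimilarity classes):
  B0 = {u0}
  B1 = {u1, u2, v1, v2, v3}
  B2 = {v0}
u0 ∈ B0, v0 ∈ B2 → different blocks

NO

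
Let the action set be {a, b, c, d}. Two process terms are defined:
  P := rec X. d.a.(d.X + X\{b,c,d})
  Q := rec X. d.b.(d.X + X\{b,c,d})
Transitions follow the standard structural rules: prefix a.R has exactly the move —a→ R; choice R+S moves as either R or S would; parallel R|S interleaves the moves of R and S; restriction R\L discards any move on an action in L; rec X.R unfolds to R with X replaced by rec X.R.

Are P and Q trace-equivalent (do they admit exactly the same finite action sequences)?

LTS(P): 3 reachable states
  u0 = rec X. d.a.(d.X + X\{b,c,d}) ⊢ -d-> u1
  u1 = a.(d.(rec X. d.a.(d.X + X\{b,c,d})) + (rec X. d.a.(d.X + X\{b,c,d}))\{b,c,d}) ⊢ -a-> u2
  u2 = d.(rec X. d.a.(d.X + X\{b,c,d})) + (rec X. d.a.(d.X + X\{b,c,d}))\{b,c,d} ⊢ -d-> u0
LTS(Q): 3 reachable states
  v0 = rec X. d.b.(d.X + X\{b,c,d}) ⊢ -d-> v1
  v1 = b.(d.(rec X. d.b.(d.X + X\{b,c,d})) + (rec X. d.b.(d.X + X\{b,c,d}))\{b,c,d}) ⊢ -b-> v2
  v2 = d.(rec X. d.b.(d.X + X\{b,c,d})) + (rec X. d.b.(d.X + X\{b,c,d}))\{b,c,d} ⊢ -d-> v0
Trace ⟨da⟩ through P, begin at {u0}:
  step 1 (d): {u1}
  step 2 (a): {u2}
  ✓ P
Trace ⟨da⟩ through Q, begin at {v0}:
  step 1 (d): {v1}
  step 2 (a): no successor for Q

NO — witness ⟨da⟩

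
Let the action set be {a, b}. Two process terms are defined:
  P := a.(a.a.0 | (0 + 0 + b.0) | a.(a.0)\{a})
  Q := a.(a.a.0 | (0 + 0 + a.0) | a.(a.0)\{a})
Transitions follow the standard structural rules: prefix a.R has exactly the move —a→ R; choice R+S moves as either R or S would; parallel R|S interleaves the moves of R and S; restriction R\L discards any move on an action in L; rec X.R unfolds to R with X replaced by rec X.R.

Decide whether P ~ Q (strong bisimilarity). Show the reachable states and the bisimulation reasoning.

LTS(P): 13 reachable states
  p0 = a.(a.a.0 | (0 + 0 + b.0) | a.(a.0)\{a}) → —a→ p1
  p1 = a.a.0 | (0 + 0 + b.0) | a.(a.0)\{a} → —a→ p2, —a→ p3, —b→ p4
  p2 = a.0 | (0 + 0 + b.0) | a.(a.0)\{a} → —a→ p5, —a→ p6, —b→ p7
  p3 = a.a.0 | (0 + 0 + b.0) | (a.0)\{a} → —a→ p6, —b→ p8
  p4 = a.a.0 | 0 | a.(a.0)\{a} → —a→ p7, —a→ p8
  p5 = 0 | (0 + 0 + b.0) | a.(a.0)\{a} → —a→ p9, —b→ p10
  p6 = a.0 | (0 + 0 + b.0) | (a.0)\{a} → —a→ p9, —b→ p11
  p7 = a.0 | 0 | a.(a.0)\{a} → —a→ p10, —a→ p11
  p8 = a.a.0 | 0 | (a.0)\{a} → —a→ p11
  p9 = 0 | (0 + 0 + b.0) | (a.0)\{a} → —b→ p12
  p10 = 0 | 0 | a.(a.0)\{a} → —a→ p12
  p11 = a.0 | 0 | (a.0)\{a} → —a→ p12
  p12 = 0 | 0 | (a.0)\{a} → ·
LTS(Q): 13 reachable states
  q0 = a.(a.a.0 | (0 + 0 + a.0) | a.(a.0)\{a}) → —a→ q1
  q1 = a.a.0 | (0 + 0 + a.0) | a.(a.0)\{a} → —a→ q2, —a→ q3, —a→ q4
  q2 = a.0 | (0 + 0 + a.0) | a.(a.0)\{a} → —a→ q5, —a→ q6, —a→ q7
  q3 = a.a.0 | (0 + 0 + a.0) | (a.0)\{a} → —a→ q6, —a→ q8
  q4 = a.a.0 | 0 | a.(a.0)\{a} → —a→ q7, —a→ q8
  q5 = 0 | (0 + 0 + a.0) | a.(a.0)\{a} → —a→ q10, —a→ q9
  q6 = a.0 | (0 + 0 + a.0) | (a.0)\{a} → —a→ q11, —a→ q9
  q7 = a.0 | 0 | a.(a.0)\{a} → —a→ q10, —a→ q11
  q8 = a.a.0 | 0 | (a.0)\{a} → —a→ q11
  q9 = 0 | (0 + 0 + a.0) | (a.0)\{a} → —a→ q12
  q10 = 0 | 0 | a.(a.0)\{a} → —a→ q12
  q11 = a.0 | 0 | (a.0)\{a} → —a→ q12
  q12 = 0 | 0 | (a.0)\{a} → ·
Partition-refinement fixed point:
  B0 = {p0}
  B1 = {p1}
  B2 = {p2, p3}
  B3 = {p7, p8, q5, q6, q7, q8}
  B4 = {p10, p11, q10, q11, q9}
  B5 = {p12, q12}
  B6 = {p5, p6}
  B7 = {p9}
  B8 = {p4, q2, q3, q4}
  B9 = {q0}
  B10 = {q1}
p0 ∈ B0, q0 ∈ B9 → different blocks

not bisimilar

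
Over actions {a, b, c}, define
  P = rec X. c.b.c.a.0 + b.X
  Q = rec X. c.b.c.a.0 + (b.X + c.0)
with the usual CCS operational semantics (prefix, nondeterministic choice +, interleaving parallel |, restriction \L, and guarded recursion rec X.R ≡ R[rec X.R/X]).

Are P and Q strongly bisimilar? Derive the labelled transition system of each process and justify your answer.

Reachable graph of P (5 states):
  s0 = rec X. c.b.c.a.0 + b.X :: -b-> s0, -c-> s1
  s1 = b.c.a.0 :: -b-> s2
  s2 = c.a.0 :: -c-> s3
  s3 = a.0 :: -a-> s4
  s4 = 0 :: stopped
Reachable graph of Q (5 states):
  t0 = rec X. c.b.c.a.0 + (b.X + c.0) :: -b-> t0, -c-> t1, -c-> t2
  t1 = 0 :: stopped
  t2 = b.c.a.0 :: -b-> t3
  t3 = c.a.0 :: -c-> t4
  t4 = a.0 :: -a-> t1
Bisimilarity quotient blocks:
  B0 = {s0}
  B1 = {s1, t2}
  B2 = {s2, t3}
  B3 = {s3, t4}
  B4 = {s4, t1}
  B5 = {t0}
s0 ∈ B0, t0 ∈ B5 → different blocks

NO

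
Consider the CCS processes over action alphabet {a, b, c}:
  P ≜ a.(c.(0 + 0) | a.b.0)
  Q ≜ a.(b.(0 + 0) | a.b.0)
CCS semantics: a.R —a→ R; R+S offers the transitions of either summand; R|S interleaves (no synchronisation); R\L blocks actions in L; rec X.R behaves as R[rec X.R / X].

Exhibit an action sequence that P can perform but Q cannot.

P's transition system — 7 states:
  m0 = a.(c.(0 + 0) | a.b.0) | ··a··> m1
  m1 = c.(0 + 0) | a.b.0 | ··a··> m2, ··c··> m3
  m2 = c.(0 + 0) | b.0 | ··b··> m4, ··c··> m5
  m3 = (0 + 0) | a.b.0 | ··a··> m5
  m4 = c.(0 + 0) | 0 | ··c··> m6
  m5 = (0 + 0) | b.0 | ··b··> m6
  m6 = (0 + 0) | 0 | stopped
Q's transition system — 7 states:
  n0 = a.(b.(0 + 0) | a.b.0) | ··a··> n1
  n1 = b.(0 + 0) | a.b.0 | ··a··> n2, ··b··> n3
  n2 = b.(0 + 0) | b.0 | ··b··> n4, ··b··> n5
  n3 = (0 + 0) | a.b.0 | ··a··> n4
  n4 = (0 + 0) | b.0 | ··b··> n6
  n5 = b.(0 + 0) | 0 | ··b··> n6
  n6 = (0 + 0) | 0 | stopped
Run σ = ⟨ac⟩ on P: start {m0}
  [1] a ⇒ {m1}
  [2] c ⇒ {m3}
  ✓ P
Run σ = ⟨ac⟩ on Q: start {n0}
  [1] a ⇒ {n1}
  [2] c ⇒ ∅ (Q stuck)

ac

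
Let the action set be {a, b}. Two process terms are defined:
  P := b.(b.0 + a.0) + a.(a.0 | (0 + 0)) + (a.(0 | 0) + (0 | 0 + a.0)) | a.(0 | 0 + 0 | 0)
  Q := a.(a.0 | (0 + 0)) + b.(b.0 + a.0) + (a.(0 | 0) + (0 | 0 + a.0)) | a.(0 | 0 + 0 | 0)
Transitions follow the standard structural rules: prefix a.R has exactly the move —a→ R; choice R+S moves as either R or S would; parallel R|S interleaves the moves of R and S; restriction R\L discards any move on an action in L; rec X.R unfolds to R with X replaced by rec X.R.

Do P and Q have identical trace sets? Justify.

YES

Reachable graph of P (10 states):
  s0 = b.(b.0 + a.0) + a.(a.0 | (0 + 0)) + (a.(0 | 0) + (0 | 0 + a.0)) | a.(0 | 0 + 0 | 0) | ··a··> s1, ··a··> s2, ··a··> s3, ··a··> s4, ··b··> s5
  s1 = (a.(0 | 0) + (0 | 0 + a.0)) | (0 | 0 + 0 | 0) | ··a··> s6, ··a··> s7
  s2 = 0 | 0 | a.(0 | 0 + 0 | 0) | ··a··> s7
  s3 = 0 | a.(0 | 0 + 0 | 0) | ··a··> s6
  s4 = a.0 | (0 + 0) | ··a··> s8
  s5 = b.0 + a.0 | ··a··> s9, ··b··> s9
  s6 = 0 | (0 | 0 + 0 | 0) | (no moves)
  s7 = 0 | 0 | (0 | 0 + 0 | 0) | (no moves)
  s8 = 0 | (0 + 0) | (no moves)
  s9 = 0 | (no moves)
Reachable graph of Q (10 states):
  t0 = a.(a.0 | (0 + 0)) + b.(b.0 + a.0) + (a.(0 | 0) + (0 | 0 + a.0)) | a.(0 | 0 + 0 | 0) | ··a··> t1, ··a··> t2, ··a··> t3, ··a··> t4, ··b··> t5
  t1 = (a.(0 | 0) + (0 | 0 + a.0)) | (0 | 0 + 0 | 0) | ··a··> t6, ··a··> t7
  t2 = 0 | 0 | a.(0 | 0 + 0 | 0) | ··a··> t7
  t3 = 0 | a.(0 | 0 + 0 | 0) | ··a··> t6
  t4 = a.0 | (0 + 0) | ··a··> t8
  t5 = b.0 + a.0 | ··a··> t9, ··b··> t9
  t6 = 0 | (0 | 0 + 0 | 0) | (no moves)
  t7 = 0 | 0 | (0 | 0 + 0 | 0) | (no moves)
  t8 = 0 | (0 + 0) | (no moves)
  t9 = 0 | (no moves)
Coarsest stable partition (strong bisimilarity classes):
  B0 = {s0, t0}
  B1 = {s1, s2, s3, s4, t1, t2, t3, t4}
  B2 = {s6, s7, s8, s9, t6, t7, t8, t9}
  B3 = {s5, t5}
s0 ∈ B0, t0 ∈ B0 → same block
Bisimilar ⇒ trace-equivalent.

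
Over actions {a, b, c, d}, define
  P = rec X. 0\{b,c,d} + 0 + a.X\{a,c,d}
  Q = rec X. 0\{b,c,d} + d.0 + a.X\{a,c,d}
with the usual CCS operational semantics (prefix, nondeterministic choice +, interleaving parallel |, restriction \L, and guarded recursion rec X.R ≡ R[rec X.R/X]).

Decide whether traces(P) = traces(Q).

LTS(P): 2 reachable states
  s0 = rec X. 0\{b,c,d} + 0 + a.X\{a,c,d} | =a=> s1
  s1 = (rec X. 0\{b,c,d} + 0 + a.X\{a,c,d})\{a,c,d} | stopped
LTS(Q): 3 reachable states
  t0 = rec X. 0\{b,c,d} + d.0 + a.X\{a,c,d} | =a=> t1, =d=> t2
  t1 = (rec X. 0\{b,c,d} + d.0 + a.X\{a,c,d})\{a,c,d} | stopped
  t2 = 0 | stopped
Run σ = ⟨d⟩ on Q: start {t0}
  step 1 (d): {t2}
  ✓ Q
Run σ = ⟨d⟩ on P: start {s0}
  step 1 (d): ∅ (P stuck)

traces(P) ≠ traces(Q) — witness ⟨d⟩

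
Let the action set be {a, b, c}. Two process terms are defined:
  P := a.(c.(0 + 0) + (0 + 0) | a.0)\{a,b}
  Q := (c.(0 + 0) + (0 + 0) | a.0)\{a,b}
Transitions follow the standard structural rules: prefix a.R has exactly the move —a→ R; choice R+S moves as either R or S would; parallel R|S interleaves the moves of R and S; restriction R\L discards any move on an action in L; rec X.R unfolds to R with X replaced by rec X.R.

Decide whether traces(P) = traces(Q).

NO — witness ⟨a⟩

LTS(P): 3 reachable states
  p0 = a.(c.(0 + 0) + (0 + 0) | a.0)\{a,b} ⊢ -a-> p1
  p1 = (c.(0 + 0) + (0 + 0) | a.0)\{a,b} ⊢ -c-> p2
  p2 = (0 + 0)\{a,b} ⊢ (no moves)
LTS(Q): 2 reachable states
  q0 = (c.(0 + 0) + (0 + 0) | a.0)\{a,b} ⊢ -c-> q1
  q1 = (0 + 0)\{a,b} ⊢ (no moves)
Run σ = ⟨a⟩ on P: start {p0}
  step 1 (a): {p1}
  P completes σ.
Run σ = ⟨a⟩ on Q: start {q0}
  step 1 (a): no successor for Q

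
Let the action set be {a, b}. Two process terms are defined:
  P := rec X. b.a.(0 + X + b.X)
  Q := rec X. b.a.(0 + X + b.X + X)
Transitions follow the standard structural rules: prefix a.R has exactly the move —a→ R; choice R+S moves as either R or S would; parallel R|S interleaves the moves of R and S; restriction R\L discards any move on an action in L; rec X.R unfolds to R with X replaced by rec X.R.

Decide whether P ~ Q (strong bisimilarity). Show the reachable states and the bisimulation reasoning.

P ~ Q

P's transition system — 3 states:
  u0 = rec X. b.a.(0 + X + b.X) has moves --b--▸ u1
  u1 = a.(0 + (rec X. b.a.(0 + X + b.X)) + b.(rec X. b.a.(0 + X + b.X))) has moves --a--▸ u2
  u2 = 0 + (rec X. b.a.(0 + X + b.X)) + b.(rec X. b.a.(0 + X + b.X)) has moves --b--▸ u0, --b--▸ u1
Q's transition system — 3 states:
  v0 = rec X. b.a.(0 + X + b.X + X) has moves --b--▸ v1
  v1 = a.(0 + (rec X. b.a.(0 + X + b.X + X)) + b.(rec X. b.a.(0 + X + b.X + X)) + (rec X. b.a.(0 + X + b.X + X))) has moves --a--▸ v2
  v2 = 0 + (rec X. b.a.(0 + X + b.X + X)) + b.(rec X. b.a.(0 + X + b.X + X)) + (rec X. b.a.(0 + X + b.X + X)) has moves --b--▸ v0, --b--▸ v1
Bisimilarity quotient blocks:
  B0 = {u0, v0}
  B1 = {u1, v1}
  B2 = {u2, v2}
u0 ∈ B0, v0 ∈ B0 → same block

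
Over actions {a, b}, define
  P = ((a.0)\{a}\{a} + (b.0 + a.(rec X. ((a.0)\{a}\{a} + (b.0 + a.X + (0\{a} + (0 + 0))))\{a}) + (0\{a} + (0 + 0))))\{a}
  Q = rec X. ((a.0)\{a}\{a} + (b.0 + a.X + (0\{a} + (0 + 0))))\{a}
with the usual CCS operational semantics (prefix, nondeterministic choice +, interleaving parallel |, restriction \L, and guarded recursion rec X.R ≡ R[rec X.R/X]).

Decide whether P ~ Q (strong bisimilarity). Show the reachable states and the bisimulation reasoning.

Reachable graph of P (2 states):
  p0 = ((a.0)\{a}\{a} + (b.0 + a.(rec X. ((a.0)\{a}\{a} + (b.0 + a.X + (0\{a} + (0 + 0))))\{a}) + (0\{a} + (0 + 0))))\{a} → =b=> p1
  p1 = 0\{a} → ·
Reachable graph of Q (2 states):
  q0 = rec X. ((a.0)\{a}\{a} + (b.0 + a.X + (0\{a} + (0 + 0))))\{a} → =b=> q1
  q1 = 0\{a} → ·
Coarsest stable partition (strong bisimilarity classes):
  B0 = {p0, q0}
  B1 = {p1, q1}
p0 ∈ B0, q0 ∈ B0 → same block

P ~ Q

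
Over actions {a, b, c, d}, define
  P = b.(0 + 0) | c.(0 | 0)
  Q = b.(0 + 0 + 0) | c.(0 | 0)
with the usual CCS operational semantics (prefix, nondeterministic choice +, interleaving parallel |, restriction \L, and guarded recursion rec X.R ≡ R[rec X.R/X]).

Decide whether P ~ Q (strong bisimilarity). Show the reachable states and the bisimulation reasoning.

P's transition system — 4 states:
  u0 = b.(0 + 0) | c.(0 | 0) → —b→ u1, —c→ u2
  u1 = (0 + 0) | c.(0 | 0) → —c→ u3
  u2 = b.(0 + 0) | (0 | 0) → —b→ u3
  u3 = (0 + 0) | (0 | 0) → deadlocked
Q's transition system — 4 states:
  v0 = b.(0 + 0 + 0) | c.(0 | 0) → —b→ v1, —c→ v2
  v1 = (0 + 0 + 0) | c.(0 | 0) → —c→ v3
  v2 = b.(0 + 0 + 0) | (0 | 0) → —b→ v3
  v3 = (0 + 0 + 0) | (0 | 0) → deadlocked
Partition-refinement fixed point:
  B0 = {u0, v0}
  B1 = {u2, v2}
  B2 = {u3, v3}
  B3 = {u1, v1}
u0 ∈ B0, v0 ∈ B0 → same block

bisimilar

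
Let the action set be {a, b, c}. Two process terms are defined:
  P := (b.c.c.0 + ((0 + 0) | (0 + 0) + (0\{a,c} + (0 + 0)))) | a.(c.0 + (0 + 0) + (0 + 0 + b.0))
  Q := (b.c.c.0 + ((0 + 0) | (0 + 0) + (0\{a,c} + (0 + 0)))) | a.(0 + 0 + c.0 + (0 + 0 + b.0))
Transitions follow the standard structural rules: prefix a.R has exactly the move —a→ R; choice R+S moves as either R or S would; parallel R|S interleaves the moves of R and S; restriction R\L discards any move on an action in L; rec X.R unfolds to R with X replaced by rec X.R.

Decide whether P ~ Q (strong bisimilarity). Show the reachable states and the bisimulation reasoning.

LTS(P): 12 reachable states
  p0 = (b.c.c.0 + ((0 + 0) | (0 + 0) + (0\{a,c} + (0 + 0)))) | a.(c.0 + (0 + 0) + (0 + 0 + b.0)) | ··a··> p1, ··b··> p2
  p1 = (b.c.c.0 + ((0 + 0) | (0 + 0) + (0\{a,c} + (0 + 0)))) | (c.0 + (0 + 0) + (0 + 0 + b.0)) | ··b··> p3, ··b··> p4, ··c··> p3
  p2 = c.c.0 | a.(c.0 + (0 + 0) + (0 + 0 + b.0)) | ··a··> p4, ··c··> p5
  p3 = (b.c.c.0 + ((0 + 0) | (0 + 0) + (0\{a,c} + (0 + 0)))) | 0 | ··b··> p6
  p4 = c.c.0 | (c.0 + (0 + 0) + (0 + 0 + b.0)) | ··b··> p6, ··c··> p6, ··c··> p7
  p5 = c.0 | a.(c.0 + (0 + 0) + (0 + 0 + b.0)) | ··a··> p7, ··c··> p8
  p6 = c.c.0 | 0 | ··c··> p9
  p7 = c.0 | (c.0 + (0 + 0) + (0 + 0 + b.0)) | ··b··> p9, ··c··> p10, ··c··> p9
  p8 = 0 | a.(c.0 + (0 + 0) + (0 + 0 + b.0)) | ··a··> p10
  p9 = c.0 | 0 | ··c··> p11
  p10 = 0 | (c.0 + (0 + 0) + (0 + 0 + b.0)) | ··b··> p11, ··c··> p11
  p11 = 0 | 0 | (no moves)
LTS(Q): 12 reachable states
  q0 = (b.c.c.0 + ((0 + 0) | (0 + 0) + (0\{a,c} + (0 + 0)))) | a.(0 + 0 + c.0 + (0 + 0 + b.0)) | ··a··> q1, ··b··> q2
  q1 = (b.c.c.0 + ((0 + 0) | (0 + 0) + (0\{a,c} + (0 + 0)))) | (0 + 0 + c.0 + (0 + 0 + b.0)) | ··b··> q3, ··b··> q4, ··c··> q3
  q2 = c.c.0 | a.(0 + 0 + c.0 + (0 + 0 + b.0)) | ··a··> q4, ··c··> q5
  q3 = (b.c.c.0 + ((0 + 0) | (0 + 0) + (0\{a,c} + (0 + 0)))) | 0 | ··b··> q6
  q4 = c.c.0 | (0 + 0 + c.0 + (0 + 0 + b.0)) | ··b··> q6, ··c··> q6, ··c··> q7
  q5 = c.0 | a.(0 + 0 + c.0 + (0 + 0 + b.0)) | ··a··> q7, ··c··> q8
  q6 = c.c.0 | 0 | ··c··> q9
  q7 = c.0 | (0 + 0 + c.0 + (0 + 0 + b.0)) | ··b··> q9, ··c··> q10, ··c··> q9
  q8 = 0 | a.(0 + 0 + c.0 + (0 + 0 + b.0)) | ··a··> q10
  q9 = c.0 | 0 | ··c··> q11
  q10 = 0 | (0 + 0 + c.0 + (0 + 0 + b.0)) | ··b··> q11, ··c··> q11
  q11 = 0 | 0 | (no moves)
Partition-refinement fixed point:
  B0 = {p0, q0}
  B1 = {p1, q1}
  B2 = {p3, q3}
  B3 = {p6, q6}
  B4 = {p9, q9}
  B5 = {p11, q11}
  B6 = {p4, q4}
  B7 = {p7, q7}
  B8 = {p10, q10}
  B9 = {p2, q2}
  B10 = {p5, q5}
  B11 = {p8, q8}
p0 ∈ B0, q0 ∈ B0 → same block

P ~ Q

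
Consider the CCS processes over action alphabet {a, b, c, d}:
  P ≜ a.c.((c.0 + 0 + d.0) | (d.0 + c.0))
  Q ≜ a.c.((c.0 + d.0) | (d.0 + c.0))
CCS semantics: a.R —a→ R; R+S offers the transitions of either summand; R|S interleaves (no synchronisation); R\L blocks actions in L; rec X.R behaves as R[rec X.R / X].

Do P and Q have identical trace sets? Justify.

LTS(P): 6 reachable states
  s0 = a.c.((c.0 + 0 + d.0) | (d.0 + c.0)) → —a→ s1
  s1 = c.((c.0 + 0 + d.0) | (d.0 + c.0)) → —c→ s2
  s2 = (c.0 + 0 + d.0) | (d.0 + c.0) → —c→ s3, —c→ s4, —d→ s3, —d→ s4
  s3 = (c.0 + 0 + d.0) | 0 → —c→ s5, —d→ s5
  s4 = 0 | (d.0 + c.0) → —c→ s5, —d→ s5
  s5 = 0 | 0 → stopped
LTS(Q): 6 reachable states
  t0 = a.c.((c.0 + d.0) | (d.0 + c.0)) → —a→ t1
  t1 = c.((c.0 + d.0) | (d.0 + c.0)) → —c→ t2
  t2 = (c.0 + d.0) | (d.0 + c.0) → —c→ t3, —c→ t4, —d→ t3, —d→ t4
  t3 = (c.0 + d.0) | 0 → —c→ t5, —d→ t5
  t4 = 0 | (d.0 + c.0) → —c→ t5, —d→ t5
  t5 = 0 | 0 → stopped
Partition-refinement fixed point:
  B0 = {s0, t0}
  B1 = {s1, t1}
  B2 = {s2, t2}
  B3 = {s3, s4, t3, t4}
  B4 = {s5, t5}
s0 ∈ B0, t0 ∈ B0 → same block
Bisimilar ⇒ trace-equivalent.

trace-equivalent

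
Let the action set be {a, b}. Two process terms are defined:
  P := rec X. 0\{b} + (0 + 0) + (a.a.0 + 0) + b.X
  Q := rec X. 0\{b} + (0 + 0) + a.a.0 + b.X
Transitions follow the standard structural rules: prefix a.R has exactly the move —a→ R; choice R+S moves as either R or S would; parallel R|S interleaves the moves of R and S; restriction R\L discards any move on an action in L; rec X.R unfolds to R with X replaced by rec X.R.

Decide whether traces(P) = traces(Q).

LTS(P): 3 reachable states
  s0 = rec X. 0\{b} + (0 + 0) + (a.a.0 + 0) + b.X :: --a--▸ s1, --b--▸ s0
  s1 = a.0 :: --a--▸ s2
  s2 = 0 :: (no moves)
LTS(Q): 3 reachable states
  t0 = rec X. 0\{b} + (0 + 0) + a.a.0 + b.X :: --a--▸ t1, --b--▸ t0
  t1 = a.0 :: --a--▸ t2
  t2 = 0 :: (no moves)
Bisimilarity quotient blocks:
  B0 = {s0, t0}
  B1 = {s1, t1}
  B2 = {s2, t2}
s0 ∈ B0, t0 ∈ B0 → same block
Bisimilar ⇒ trace-equivalent.

YES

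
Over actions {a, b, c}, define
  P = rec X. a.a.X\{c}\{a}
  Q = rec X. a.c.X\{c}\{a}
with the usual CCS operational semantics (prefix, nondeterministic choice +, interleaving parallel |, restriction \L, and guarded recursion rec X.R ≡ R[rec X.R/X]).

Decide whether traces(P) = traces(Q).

traces(P) ≠ traces(Q) — witness ⟨aa⟩

Reachable graph of P (3 states):
  u0 = rec X. a.a.X\{c}\{a} has moves --a--▸ u1
  u1 = a.(rec X. a.a.X\{c}\{a})\{c}\{a} has moves --a--▸ u2
  u2 = (rec X. a.a.X\{c}\{a})\{c}\{a} has moves ∅
Reachable graph of Q (3 states):
  v0 = rec X. a.c.X\{c}\{a} has moves --a--▸ v1
  v1 = c.(rec X. a.c.X\{c}\{a})\{c}\{a} has moves --c--▸ v2
  v2 = (rec X. a.c.X\{c}\{a})\{c}\{a} has moves ∅
Trace ⟨aa⟩ through P, begin at {u0}:
  step 1 (a): {u1}
  step 2 (a): {u2}
  ✓ P
Trace ⟨aa⟩ through Q, begin at {v0}:
  step 1 (a): {v1}
  step 2 (a): ∅ (Q stuck)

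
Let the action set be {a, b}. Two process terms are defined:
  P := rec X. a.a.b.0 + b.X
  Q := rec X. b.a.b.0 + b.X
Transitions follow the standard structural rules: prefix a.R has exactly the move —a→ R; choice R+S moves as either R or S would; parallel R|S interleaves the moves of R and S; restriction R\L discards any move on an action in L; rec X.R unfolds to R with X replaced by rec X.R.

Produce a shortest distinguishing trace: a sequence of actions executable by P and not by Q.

a

LTS(P): 4 reachable states
  m0 = rec X. a.a.b.0 + b.X :: ··a··> m1, ··b··> m0
  m1 = a.b.0 :: ··a··> m2
  m2 = b.0 :: ··b··> m3
  m3 = 0 :: ·
LTS(Q): 4 reachable states
  n0 = rec X. b.a.b.0 + b.X :: ··b··> n0, ··b··> n1
  n1 = a.b.0 :: ··a··> n2
  n2 = b.0 :: ··b··> n3
  n3 = 0 :: ·
Run σ = ⟨a⟩ on P: start {m0}
  step 1 (a): {m1}
  P completes σ.
Run σ = ⟨a⟩ on Q: start {n0}
  step 1 (a): no successor for Q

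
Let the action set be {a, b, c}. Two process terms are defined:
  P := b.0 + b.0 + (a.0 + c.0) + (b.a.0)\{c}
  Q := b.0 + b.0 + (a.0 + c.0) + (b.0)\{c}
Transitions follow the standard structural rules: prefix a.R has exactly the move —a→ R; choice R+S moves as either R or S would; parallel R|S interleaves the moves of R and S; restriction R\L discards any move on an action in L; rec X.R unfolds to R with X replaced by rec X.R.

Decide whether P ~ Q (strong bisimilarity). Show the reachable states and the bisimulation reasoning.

P's transition system — 4 states:
  s0 = b.0 + b.0 + (a.0 + c.0) + (b.a.0)\{c} → --a--▸ s1, --b--▸ s1, --b--▸ s2, --c--▸ s1
  s1 = 0 → stopped
  s2 = (a.0)\{c} → --a--▸ s3
  s3 = 0\{c} → stopped
Q's transition system — 3 states:
  t0 = b.0 + b.0 + (a.0 + c.0) + (b.0)\{c} → --a--▸ t1, --b--▸ t1, --b--▸ t2, --c--▸ t1
  t1 = 0 → stopped
  t2 = 0\{c} → stopped
Coarsest stable partition (strong bisimilarity classes):
  B0 = {s0}
  B1 = {s1, s3, t1, t2}
  B2 = {s2}
  B3 = {t0}
s0 ∈ B0, t0 ∈ B3 → different blocks

NO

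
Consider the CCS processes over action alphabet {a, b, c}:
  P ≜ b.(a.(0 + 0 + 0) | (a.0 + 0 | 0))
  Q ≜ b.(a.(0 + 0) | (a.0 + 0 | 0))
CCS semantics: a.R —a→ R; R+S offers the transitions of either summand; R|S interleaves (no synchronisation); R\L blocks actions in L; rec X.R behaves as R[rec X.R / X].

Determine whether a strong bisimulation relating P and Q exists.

YES

Reachable graph of P (5 states):
  p0 = b.(a.(0 + 0 + 0) | (a.0 + 0 | 0)) ⊢ —b→ p1
  p1 = a.(0 + 0 + 0) | (a.0 + 0 | 0) ⊢ —a→ p2, —a→ p3
  p2 = (0 + 0 + 0) | (a.0 + 0 | 0) ⊢ —a→ p4
  p3 = a.(0 + 0 + 0) | 0 ⊢ —a→ p4
  p4 = (0 + 0 + 0) | 0 ⊢ ∅
Reachable graph of Q (5 states):
  q0 = b.(a.(0 + 0) | (a.0 + 0 | 0)) ⊢ —b→ q1
  q1 = a.(0 + 0) | (a.0 + 0 | 0) ⊢ —a→ q2, —a→ q3
  q2 = (0 + 0) | (a.0 + 0 | 0) ⊢ —a→ q4
  q3 = a.(0 + 0) | 0 ⊢ —a→ q4
  q4 = (0 + 0) | 0 ⊢ ∅
Bisimilarity quotient blocks:
  B0 = {p0, q0}
  B1 = {p1, q1}
  B2 = {p2, p3, q2, q3}
  B3 = {p4, q4}
p0 ∈ B0, q0 ∈ B0 → same block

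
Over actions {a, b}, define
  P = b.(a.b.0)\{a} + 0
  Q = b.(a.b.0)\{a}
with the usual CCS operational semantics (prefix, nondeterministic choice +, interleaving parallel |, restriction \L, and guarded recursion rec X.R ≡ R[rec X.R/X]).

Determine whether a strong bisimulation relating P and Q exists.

P ~ Q

LTS(P): 2 reachable states
  u0 = b.(a.b.0)\{a} + 0 → --b--▸ u1
  u1 = (a.b.0)\{a} → stopped
LTS(Q): 2 reachable states
  v0 = b.(a.b.0)\{a} → --b--▸ v1
  v1 = (a.b.0)\{a} → stopped
Coarsest stable partition (strong bisimilarity classes):
  B0 = {u0, v0}
  B1 = {u1, v1}
u0 ∈ B0, v0 ∈ B0 → same block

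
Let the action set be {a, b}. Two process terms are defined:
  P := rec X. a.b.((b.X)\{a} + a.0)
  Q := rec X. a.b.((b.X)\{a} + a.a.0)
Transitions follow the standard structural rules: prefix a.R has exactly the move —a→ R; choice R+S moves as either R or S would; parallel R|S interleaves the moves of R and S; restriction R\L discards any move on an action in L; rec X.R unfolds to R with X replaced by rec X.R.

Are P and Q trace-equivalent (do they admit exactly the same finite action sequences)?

NO — witness ⟨abaa⟩

P's transition system — 5 states:
  p0 = rec X. a.b.((b.X)\{a} + a.0) :: —a→ p1
  p1 = b.((b.(rec X. a.b.((b.X)\{a} + a.0)))\{a} + a.0) :: —b→ p2
  p2 = (b.(rec X. a.b.((b.X)\{a} + a.0)))\{a} + a.0 :: —a→ p3, —b→ p4
  p3 = 0 :: stopped
  p4 = (rec X. a.b.((b.X)\{a} + a.0))\{a} :: stopped
Q's transition system — 6 states:
  q0 = rec X. a.b.((b.X)\{a} + a.a.0) :: —a→ q1
  q1 = b.((b.(rec X. a.b.((b.X)\{a} + a.a.0)))\{a} + a.a.0) :: —b→ q2
  q2 = (b.(rec X. a.b.((b.X)\{a} + a.a.0)))\{a} + a.a.0 :: —a→ q3, —b→ q4
  q3 = a.0 :: —a→ q5
  q4 = (rec X. a.b.((b.X)\{a} + a.a.0))\{a} :: stopped
  q5 = 0 :: stopped
Executing abaa from Q (initial set {q0}):
  step 1 (a): {q1}
  step 2 (b): {q2}
  step 3 (a): {q3}
  step 4 (a): {q5}
  Q completes σ.
Executing abaa from P (initial set {p0}):
  step 1 (a): {p1}
  step 2 (b): {p2}
  step 3 (a): {p3}
  step 4 (a): ∅  — P cannot continue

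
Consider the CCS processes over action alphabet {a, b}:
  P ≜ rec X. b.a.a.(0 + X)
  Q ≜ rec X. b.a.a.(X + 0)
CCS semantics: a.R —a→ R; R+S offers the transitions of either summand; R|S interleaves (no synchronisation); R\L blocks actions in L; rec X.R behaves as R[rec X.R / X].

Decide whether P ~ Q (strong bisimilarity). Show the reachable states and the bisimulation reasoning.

P ~ Q

LTS(P): 4 reachable states
  u0 = rec X. b.a.a.(0 + X) | -b-> u1
  u1 = a.a.(0 + (rec X. b.a.a.(0 + X))) | -a-> u2
  u2 = a.(0 + (rec X. b.a.a.(0 + X))) | -a-> u3
  u3 = 0 + (rec X. b.a.a.(0 + X)) | -b-> u1
LTS(Q): 4 reachable states
  v0 = rec X. b.a.a.(X + 0) | -b-> v1
  v1 = a.a.((rec X. b.a.a.(X + 0)) + 0) | -a-> v2
  v2 = a.((rec X. b.a.a.(X + 0)) + 0) | -a-> v3
  v3 = (rec X. b.a.a.(X + 0)) + 0 | -b-> v1
Bisimilarity quotient blocks:
  B0 = {u0, u3, v0, v3}
  B1 = {u1, v1}
  B2 = {u2, v2}
u0 ∈ B0, v0 ∈ B0 → same block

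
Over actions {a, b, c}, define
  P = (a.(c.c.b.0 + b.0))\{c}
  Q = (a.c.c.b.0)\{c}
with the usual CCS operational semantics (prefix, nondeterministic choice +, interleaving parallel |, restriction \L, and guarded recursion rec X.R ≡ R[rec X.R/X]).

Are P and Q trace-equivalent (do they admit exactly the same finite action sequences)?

LTS(P): 3 reachable states
  s0 = (a.(c.c.b.0 + b.0))\{c} :: ··a··> s1
  s1 = (c.c.b.0 + b.0)\{c} :: ··b··> s2
  s2 = 0\{c} :: stopped
LTS(Q): 2 reachable states
  t0 = (a.c.c.b.0)\{c} :: ··a··> t1
  t1 = (c.c.b.0)\{c} :: stopped
Trace ⟨ab⟩ through P, begin at {s0}:
  [1] a ⇒ {s1}
  [2] b ⇒ {s2}
  — P admits the full trace.
Trace ⟨ab⟩ through Q, begin at {t0}:
  [1] a ⇒ {t1}
  [2] b ⇒ ∅  — Q cannot continue

NO — witness ⟨ab⟩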